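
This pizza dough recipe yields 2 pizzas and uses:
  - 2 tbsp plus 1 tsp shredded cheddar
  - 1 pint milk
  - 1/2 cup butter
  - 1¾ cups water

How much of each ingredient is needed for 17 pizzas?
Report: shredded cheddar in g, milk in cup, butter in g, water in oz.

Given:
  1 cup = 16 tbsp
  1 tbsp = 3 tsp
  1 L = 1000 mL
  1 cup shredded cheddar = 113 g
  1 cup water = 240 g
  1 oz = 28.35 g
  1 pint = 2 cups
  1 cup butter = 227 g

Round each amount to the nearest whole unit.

Scaling factor: 17/2 = 8.5.
shredded cheddar: (2 tbsp + 1 tsp = 7/3 tbsp) × 17/2 ÷ 16 tbsp/cup × 113 g/cup ≈ 140 g
milk: 1 pint × 17/2 × 2 cup/pint = 17 cup
butter: 0.5 cup × 17/2 × 227 g/cup ≈ 965 g
water: 1.75 cup × 17/2 × 240 g/cup ÷ 28.35 g/oz ≈ 126 oz

shredded cheddar: 140 g; milk: 17 cup; butter: 965 g; water: 126 oz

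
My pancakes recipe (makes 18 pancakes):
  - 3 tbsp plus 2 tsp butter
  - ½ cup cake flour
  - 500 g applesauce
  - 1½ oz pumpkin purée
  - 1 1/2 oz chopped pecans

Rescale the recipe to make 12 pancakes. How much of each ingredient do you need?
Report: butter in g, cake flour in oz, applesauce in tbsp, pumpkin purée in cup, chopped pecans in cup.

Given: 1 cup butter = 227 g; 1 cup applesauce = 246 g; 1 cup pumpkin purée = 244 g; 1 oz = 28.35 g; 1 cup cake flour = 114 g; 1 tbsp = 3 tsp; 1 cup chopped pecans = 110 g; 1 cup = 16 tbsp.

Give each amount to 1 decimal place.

butter: 34.7 g; cake flour: 1.3 oz; applesauce: 21.7 tbsp; pumpkin purée: 0.1 cup; chopped pecans: 0.3 cup

Scaling factor: 12/18 = 2/3.
butter: (3 tbsp + 2 tsp = 11/3 tbsp) × 2/3 ÷ 16 tbsp/cup × 227 g/cup ≈ 34.7 g
cake flour: 0.5 cup × 2/3 × 114 g/cup ÷ 28.35 g/oz ≈ 1.3 oz
applesauce: 500 g × 2/3 ÷ 246 g/cup × 16 tbsp/cup ≈ 21.7 tbsp
pumpkin purée: 1.5 oz × 2/3 × 28.35 g/oz ÷ 244 g/cup ≈ 0.1 cup
chopped pecans: 1.5 oz × 2/3 × 28.35 g/oz ÷ 110 g/cup ≈ 0.3 cup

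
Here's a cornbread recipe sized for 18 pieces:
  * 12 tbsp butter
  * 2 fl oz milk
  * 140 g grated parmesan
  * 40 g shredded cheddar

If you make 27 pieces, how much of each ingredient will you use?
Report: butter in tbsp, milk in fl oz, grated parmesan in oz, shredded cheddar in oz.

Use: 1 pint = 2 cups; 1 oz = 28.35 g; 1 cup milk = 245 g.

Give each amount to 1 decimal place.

butter: 18.0 tbsp; milk: 3.0 fl oz; grated parmesan: 7.4 oz; shredded cheddar: 2.1 oz

Scaling factor: 27/18 = 3/2 = 1.5.
butter: 12 tbsp × 3/2 = 18.0 tbsp
milk: 2 fl oz × 3/2 = 3.0 fl oz
grated parmesan: 140 g × 3/2 ÷ 28.35 g/oz ≈ 7.4 oz
shredded cheddar: 40 g × 3/2 ÷ 28.35 g/oz ≈ 2.1 oz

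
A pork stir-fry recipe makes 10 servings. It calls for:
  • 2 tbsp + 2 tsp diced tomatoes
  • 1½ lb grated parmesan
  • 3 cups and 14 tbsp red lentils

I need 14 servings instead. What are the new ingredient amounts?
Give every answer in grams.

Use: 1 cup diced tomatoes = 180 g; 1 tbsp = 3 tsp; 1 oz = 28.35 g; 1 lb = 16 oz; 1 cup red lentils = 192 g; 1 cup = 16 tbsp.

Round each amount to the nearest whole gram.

Scaling factor: 14/10 = 7/5 = 1.4.
diced tomatoes: (2 tbsp + 2 tsp = 8/3 tbsp) × 7/5 ÷ 16 tbsp/cup × 180 g/cup = 42 g
grated parmesan: 1.5 lb × 7/5 × 16 oz/lb × 28.35 g/oz ≈ 953 g
red lentils: (3 cup + 14 tbsp = 3.875 cup) × 7/5 × 192 g/cup ≈ 1042 g

diced tomatoes: 42 g; grated parmesan: 953 g; red lentils: 1042 g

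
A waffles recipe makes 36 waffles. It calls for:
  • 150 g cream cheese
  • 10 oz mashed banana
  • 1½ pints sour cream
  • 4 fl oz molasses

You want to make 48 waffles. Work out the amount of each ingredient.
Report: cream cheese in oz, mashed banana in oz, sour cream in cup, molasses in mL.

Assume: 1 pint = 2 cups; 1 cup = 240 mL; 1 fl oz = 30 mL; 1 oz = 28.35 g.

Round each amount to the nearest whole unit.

cream cheese: 7 oz; mashed banana: 13 oz; sour cream: 4 cup; molasses: 160 mL

Scaling factor: 48/36 = 4/3.
cream cheese: 150 g × 4/3 ÷ 28.35 g/oz ≈ 7 oz
mashed banana: 10 oz × 4/3 ≈ 13 oz
sour cream: 1.5 pint × 4/3 × 2 cup/pint = 4 cup
molasses: 4 fl oz × 4/3 × 30 mL/fl oz = 160 mL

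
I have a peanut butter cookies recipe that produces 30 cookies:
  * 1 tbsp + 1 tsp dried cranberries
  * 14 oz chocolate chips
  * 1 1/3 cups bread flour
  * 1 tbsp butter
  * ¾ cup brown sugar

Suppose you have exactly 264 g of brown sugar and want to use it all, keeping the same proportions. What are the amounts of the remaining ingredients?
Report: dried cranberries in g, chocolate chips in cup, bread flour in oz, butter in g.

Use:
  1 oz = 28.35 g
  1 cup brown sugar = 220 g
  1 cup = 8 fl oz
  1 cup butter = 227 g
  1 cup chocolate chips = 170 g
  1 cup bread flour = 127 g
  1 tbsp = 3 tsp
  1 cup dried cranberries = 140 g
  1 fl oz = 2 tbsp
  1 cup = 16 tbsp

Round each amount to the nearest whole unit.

The original recipe has 165 g of brown sugar, so the scaling factor is 264 ÷ 165 = 8/5 = 1.6.
dried cranberries: (1 tbsp + 1 tsp = 4/3 tbsp) × 8/5 ÷ 16 tbsp/cup × 140 g/cup ≈ 19 g
chocolate chips: 14 oz × 8/5 × 28.35 g/oz ÷ 170 g/cup ≈ 4 cup
bread flour: 4/3 cup × 8/5 × 127 g/cup ÷ 28.35 g/oz ≈ 10 oz
butter: 1 tbsp × 8/5 ÷ 16 tbsp/cup × 227 g/cup ≈ 23 g

dried cranberries: 19 g; chocolate chips: 4 cup; bread flour: 10 oz; butter: 23 g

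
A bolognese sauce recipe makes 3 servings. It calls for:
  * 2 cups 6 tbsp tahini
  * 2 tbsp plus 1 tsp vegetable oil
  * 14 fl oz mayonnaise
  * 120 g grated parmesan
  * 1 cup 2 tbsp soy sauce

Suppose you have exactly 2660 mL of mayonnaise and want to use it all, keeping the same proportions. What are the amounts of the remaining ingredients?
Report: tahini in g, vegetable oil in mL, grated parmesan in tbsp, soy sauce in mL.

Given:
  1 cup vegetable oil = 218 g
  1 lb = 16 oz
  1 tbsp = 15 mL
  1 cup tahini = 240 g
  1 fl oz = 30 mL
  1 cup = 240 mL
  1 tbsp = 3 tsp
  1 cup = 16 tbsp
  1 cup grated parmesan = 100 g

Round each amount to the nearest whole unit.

The original recipe has 420 mL of mayonnaise, so the scaling factor is 2660 ÷ 420 = 19/3.
tahini: (2 cup + 6 tbsp = 2.375 cup) × 19/3 × 240 g/cup = 3610 g
vegetable oil: (2 tbsp + 1 tsp = 7/3 tbsp) × 19/3 × 15 mL/tbsp ≈ 222 mL
grated parmesan: 120 g × 19/3 ÷ 100 g/cup × 16 tbsp/cup ≈ 122 tbsp
soy sauce: (1 cup + 2 tbsp = 1.125 cup) × 19/3 × 240 mL/cup = 1710 mL

tahini: 3610 g; vegetable oil: 222 mL; grated parmesan: 122 tbsp; soy sauce: 1710 mL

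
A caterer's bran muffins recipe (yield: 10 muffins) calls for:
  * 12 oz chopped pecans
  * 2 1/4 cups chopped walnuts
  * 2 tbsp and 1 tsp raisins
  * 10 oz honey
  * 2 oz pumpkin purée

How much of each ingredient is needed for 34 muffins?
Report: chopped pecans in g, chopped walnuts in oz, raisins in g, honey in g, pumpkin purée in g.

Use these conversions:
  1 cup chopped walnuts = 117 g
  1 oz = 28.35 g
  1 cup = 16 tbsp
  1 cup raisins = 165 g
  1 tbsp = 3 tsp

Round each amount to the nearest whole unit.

chopped pecans: 1157 g; chopped walnuts: 32 oz; raisins: 82 g; honey: 964 g; pumpkin purée: 193 g

Scaling factor: 34/10 = 17/5 = 3.4.
chopped pecans: 12 oz × 17/5 × 28.35 g/oz ≈ 1157 g
chopped walnuts: 2.25 cup × 17/5 × 117 g/cup ÷ 28.35 g/oz ≈ 32 oz
raisins: (2 tbsp + 1 tsp = 7/3 tbsp) × 17/5 ÷ 16 tbsp/cup × 165 g/cup ≈ 82 g
honey: 10 oz × 17/5 × 28.35 g/oz ≈ 964 g
pumpkin purée: 2 oz × 17/5 × 28.35 g/oz ≈ 193 g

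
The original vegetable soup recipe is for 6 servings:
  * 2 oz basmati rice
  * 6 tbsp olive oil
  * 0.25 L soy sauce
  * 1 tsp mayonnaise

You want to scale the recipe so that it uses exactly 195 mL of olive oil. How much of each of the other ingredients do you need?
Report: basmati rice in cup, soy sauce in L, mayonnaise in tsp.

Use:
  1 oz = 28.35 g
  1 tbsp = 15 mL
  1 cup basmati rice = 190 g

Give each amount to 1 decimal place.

The original recipe has 90 mL of olive oil, so the scaling factor is 195 ÷ 90 = 13/6.
basmati rice: 2 oz × 13/6 × 28.35 g/oz ÷ 190 g/cup ≈ 0.6 cup
soy sauce: 0.25 L × 13/6 ≈ 0.5 L
mayonnaise: 1 tsp × 13/6 ≈ 2.2 tsp

basmati rice: 0.6 cup; soy sauce: 0.5 L; mayonnaise: 2.2 tsp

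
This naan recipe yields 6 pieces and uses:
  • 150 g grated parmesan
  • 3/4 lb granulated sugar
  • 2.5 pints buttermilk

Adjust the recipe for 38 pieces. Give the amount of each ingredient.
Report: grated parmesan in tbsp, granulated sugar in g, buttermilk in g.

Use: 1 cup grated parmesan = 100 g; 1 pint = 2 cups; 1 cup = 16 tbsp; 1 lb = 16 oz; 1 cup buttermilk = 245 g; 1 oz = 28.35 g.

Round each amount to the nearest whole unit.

Scaling factor: 38/6 = 19/3.
grated parmesan: 150 g × 19/3 ÷ 100 g/cup × 16 tbsp/cup = 152 tbsp
granulated sugar: 0.75 lb × 19/3 × 16 oz/lb × 28.35 g/oz ≈ 2155 g
buttermilk: 2.5 pint × 19/3 × 2 cup/pint × 245 g/cup ≈ 7758 g

grated parmesan: 152 tbsp; granulated sugar: 2155 g; buttermilk: 7758 g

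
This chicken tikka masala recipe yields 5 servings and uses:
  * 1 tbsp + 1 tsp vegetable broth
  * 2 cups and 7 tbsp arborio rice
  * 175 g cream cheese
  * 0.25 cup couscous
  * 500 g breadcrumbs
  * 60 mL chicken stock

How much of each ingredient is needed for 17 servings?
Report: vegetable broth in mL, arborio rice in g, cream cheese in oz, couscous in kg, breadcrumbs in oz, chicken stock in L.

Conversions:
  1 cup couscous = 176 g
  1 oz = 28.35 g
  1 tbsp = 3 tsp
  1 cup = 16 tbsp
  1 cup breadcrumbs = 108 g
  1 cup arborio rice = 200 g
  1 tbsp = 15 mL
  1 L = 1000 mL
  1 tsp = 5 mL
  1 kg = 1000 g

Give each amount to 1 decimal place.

vegetable broth: 68.0 mL; arborio rice: 1657.5 g; cream cheese: 21.0 oz; couscous: 0.1 kg; breadcrumbs: 60.0 oz; chicken stock: 0.2 L

Scaling factor: 17/5 = 3.4.
vegetable broth: (1 tbsp + 1 tsp = 4/3 tbsp) × 17/5 × 15 mL/tbsp = 68.0 mL
arborio rice: (2 cup + 7 tbsp = 2.4375 cup) × 17/5 × 200 g/cup = 1657.5 g
cream cheese: 175 g × 17/5 ÷ 28.35 g/oz ≈ 21.0 oz
couscous: 0.25 cup × 17/5 × 176 g/cup ÷ 1000 g/kg ≈ 0.1 kg
breadcrumbs: 500 g × 17/5 ÷ 28.35 g/oz ≈ 60.0 oz
chicken stock: 60 mL × 17/5 ÷ 1000 mL/L ≈ 0.2 L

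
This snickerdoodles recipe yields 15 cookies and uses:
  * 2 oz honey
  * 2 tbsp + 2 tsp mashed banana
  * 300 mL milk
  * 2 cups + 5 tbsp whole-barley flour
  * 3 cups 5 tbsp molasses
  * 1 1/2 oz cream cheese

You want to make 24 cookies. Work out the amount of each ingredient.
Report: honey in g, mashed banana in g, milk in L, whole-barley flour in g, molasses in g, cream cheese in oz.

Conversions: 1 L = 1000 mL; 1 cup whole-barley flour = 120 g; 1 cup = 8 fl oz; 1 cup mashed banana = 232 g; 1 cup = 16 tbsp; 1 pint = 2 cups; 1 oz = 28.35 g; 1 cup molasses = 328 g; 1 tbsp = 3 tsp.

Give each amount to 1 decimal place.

honey: 90.7 g; mashed banana: 61.9 g; milk: 0.5 L; whole-barley flour: 444.0 g; molasses: 1738.4 g; cream cheese: 2.4 oz

Scaling factor: 24/15 = 8/5 = 1.6.
honey: 2 oz × 8/5 × 28.35 g/oz ≈ 90.7 g
mashed banana: (2 tbsp + 2 tsp = 8/3 tbsp) × 8/5 ÷ 16 tbsp/cup × 232 g/cup ≈ 61.9 g
milk: 300 mL × 8/5 ÷ 1000 mL/L ≈ 0.5 L
whole-barley flour: (2 cup + 5 tbsp = 2.3125 cup) × 8/5 × 120 g/cup = 444.0 g
molasses: (3 cup + 5 tbsp = 3.3125 cup) × 8/5 × 328 g/cup = 1738.4 g
cream cheese: 1.5 oz × 8/5 = 2.4 oz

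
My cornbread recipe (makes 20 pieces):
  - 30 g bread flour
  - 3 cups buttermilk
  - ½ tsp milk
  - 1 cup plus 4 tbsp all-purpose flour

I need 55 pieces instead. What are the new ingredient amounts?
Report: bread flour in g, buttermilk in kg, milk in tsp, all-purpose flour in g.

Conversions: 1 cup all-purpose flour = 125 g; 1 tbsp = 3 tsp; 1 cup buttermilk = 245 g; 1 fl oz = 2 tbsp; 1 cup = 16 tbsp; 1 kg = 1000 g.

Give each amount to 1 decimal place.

Scaling factor: 55/20 = 11/4 = 2.75.
bread flour: 30 g × 11/4 = 82.5 g
buttermilk: 3 cup × 11/4 × 245 g/cup ÷ 1000 g/kg ≈ 2.0 kg
milk: 0.5 tsp × 11/4 ≈ 1.4 tsp
all-purpose flour: (1 cup + 4 tbsp = 1.25 cup) × 11/4 × 125 g/cup ≈ 429.7 g

bread flour: 82.5 g; buttermilk: 2.0 kg; milk: 1.4 tsp; all-purpose flour: 429.7 g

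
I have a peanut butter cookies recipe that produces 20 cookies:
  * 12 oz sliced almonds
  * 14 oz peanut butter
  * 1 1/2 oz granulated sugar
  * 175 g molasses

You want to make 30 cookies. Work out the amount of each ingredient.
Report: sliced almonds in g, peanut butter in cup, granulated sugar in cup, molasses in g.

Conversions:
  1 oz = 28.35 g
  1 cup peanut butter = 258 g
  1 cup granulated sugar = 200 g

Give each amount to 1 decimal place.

sliced almonds: 510.3 g; peanut butter: 2.3 cup; granulated sugar: 0.3 cup; molasses: 262.5 g

Scaling factor: 30/20 = 3/2 = 1.5.
sliced almonds: 12 oz × 3/2 × 28.35 g/oz = 510.3 g
peanut butter: 14 oz × 3/2 × 28.35 g/oz ÷ 258 g/cup ≈ 2.3 cup
granulated sugar: 1.5 oz × 3/2 × 28.35 g/oz ÷ 200 g/cup ≈ 0.3 cup
molasses: 175 g × 3/2 = 262.5 g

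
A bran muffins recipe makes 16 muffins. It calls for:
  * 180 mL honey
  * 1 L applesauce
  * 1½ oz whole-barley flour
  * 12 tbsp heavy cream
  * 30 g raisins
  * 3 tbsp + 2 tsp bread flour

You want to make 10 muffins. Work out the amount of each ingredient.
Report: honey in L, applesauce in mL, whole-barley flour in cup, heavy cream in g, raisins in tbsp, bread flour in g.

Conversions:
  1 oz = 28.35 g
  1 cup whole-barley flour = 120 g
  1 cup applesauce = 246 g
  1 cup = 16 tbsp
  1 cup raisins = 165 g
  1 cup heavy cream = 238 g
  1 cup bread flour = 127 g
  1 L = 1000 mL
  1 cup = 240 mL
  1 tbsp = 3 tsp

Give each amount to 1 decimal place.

Scaling factor: 10/16 = 5/8 = 0.625.
honey: 180 mL × 5/8 ÷ 1000 mL/L ≈ 0.1 L
applesauce: 1 L × 5/8 × 1000 mL/L = 625.0 mL
whole-barley flour: 1.5 oz × 5/8 × 28.35 g/oz ÷ 120 g/cup ≈ 0.2 cup
heavy cream: 12 tbsp × 5/8 ÷ 16 tbsp/cup × 238 g/cup ≈ 111.6 g
raisins: 30 g × 5/8 ÷ 165 g/cup × 16 tbsp/cup ≈ 1.8 tbsp
bread flour: (3 tbsp + 2 tsp = 11/3 tbsp) × 5/8 ÷ 16 tbsp/cup × 127 g/cup ≈ 18.2 g

honey: 0.1 L; applesauce: 625.0 mL; whole-barley flour: 0.2 cup; heavy cream: 111.6 g; raisins: 1.8 tbsp; bread flour: 18.2 g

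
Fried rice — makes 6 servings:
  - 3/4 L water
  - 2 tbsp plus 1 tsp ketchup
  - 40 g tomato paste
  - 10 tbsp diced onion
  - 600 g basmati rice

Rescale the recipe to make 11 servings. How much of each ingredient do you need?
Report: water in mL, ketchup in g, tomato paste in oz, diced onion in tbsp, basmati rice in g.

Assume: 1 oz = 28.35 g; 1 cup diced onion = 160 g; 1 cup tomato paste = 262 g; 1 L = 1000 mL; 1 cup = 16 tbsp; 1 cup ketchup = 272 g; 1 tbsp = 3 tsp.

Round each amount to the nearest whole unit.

Scaling factor: 11/6.
water: 0.75 L × 11/6 × 1000 mL/L = 1375 mL
ketchup: (2 tbsp + 1 tsp = 7/3 tbsp) × 11/6 ÷ 16 tbsp/cup × 272 g/cup ≈ 73 g
tomato paste: 40 g × 11/6 ÷ 28.35 g/oz ≈ 3 oz
diced onion: 10 tbsp × 11/6 ≈ 18 tbsp
basmati rice: 600 g × 11/6 = 1100 g

water: 1375 mL; ketchup: 73 g; tomato paste: 3 oz; diced onion: 18 tbsp; basmati rice: 1100 g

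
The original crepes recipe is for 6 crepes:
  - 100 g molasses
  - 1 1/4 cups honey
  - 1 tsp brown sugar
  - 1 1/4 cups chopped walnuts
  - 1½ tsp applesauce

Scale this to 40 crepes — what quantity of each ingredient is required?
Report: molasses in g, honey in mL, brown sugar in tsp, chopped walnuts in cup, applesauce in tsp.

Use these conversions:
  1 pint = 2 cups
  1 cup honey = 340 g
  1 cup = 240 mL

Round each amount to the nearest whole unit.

molasses: 667 g; honey: 2000 mL; brown sugar: 7 tsp; chopped walnuts: 8 cup; applesauce: 10 tsp

Scaling factor: 40/6 = 20/3.
molasses: 100 g × 20/3 ≈ 667 g
honey: 1.25 cup × 20/3 × 240 mL/cup = 2000 mL
brown sugar: 1 tsp × 20/3 ≈ 7 tsp
chopped walnuts: 1.25 cup × 20/3 ≈ 8 cup
applesauce: 1.5 tsp × 20/3 = 10 tsp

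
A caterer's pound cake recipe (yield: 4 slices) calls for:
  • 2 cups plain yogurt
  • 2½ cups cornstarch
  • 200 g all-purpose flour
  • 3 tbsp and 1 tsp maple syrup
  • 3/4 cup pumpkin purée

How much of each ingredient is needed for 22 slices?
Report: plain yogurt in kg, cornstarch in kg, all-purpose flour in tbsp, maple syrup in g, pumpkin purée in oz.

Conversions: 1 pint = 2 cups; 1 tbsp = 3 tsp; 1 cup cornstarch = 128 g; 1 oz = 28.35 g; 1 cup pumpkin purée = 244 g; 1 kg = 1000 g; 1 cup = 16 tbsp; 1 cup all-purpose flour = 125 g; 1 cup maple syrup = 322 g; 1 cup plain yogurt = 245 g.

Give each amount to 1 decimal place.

plain yogurt: 2.7 kg; cornstarch: 1.8 kg; all-purpose flour: 140.8 tbsp; maple syrup: 369.0 g; pumpkin purée: 35.5 oz

Scaling factor: 22/4 = 11/2 = 5.5.
plain yogurt: 2 cup × 11/2 × 245 g/cup ÷ 1000 g/kg ≈ 2.7 kg
cornstarch: 2.5 cup × 11/2 × 128 g/cup ÷ 1000 g/kg ≈ 1.8 kg
all-purpose flour: 200 g × 11/2 ÷ 125 g/cup × 16 tbsp/cup = 140.8 tbsp
maple syrup: (3 tbsp + 1 tsp = 10/3 tbsp) × 11/2 ÷ 16 tbsp/cup × 322 g/cup ≈ 369.0 g
pumpkin purée: 0.75 cup × 11/2 × 244 g/cup ÷ 28.35 g/oz ≈ 35.5 oz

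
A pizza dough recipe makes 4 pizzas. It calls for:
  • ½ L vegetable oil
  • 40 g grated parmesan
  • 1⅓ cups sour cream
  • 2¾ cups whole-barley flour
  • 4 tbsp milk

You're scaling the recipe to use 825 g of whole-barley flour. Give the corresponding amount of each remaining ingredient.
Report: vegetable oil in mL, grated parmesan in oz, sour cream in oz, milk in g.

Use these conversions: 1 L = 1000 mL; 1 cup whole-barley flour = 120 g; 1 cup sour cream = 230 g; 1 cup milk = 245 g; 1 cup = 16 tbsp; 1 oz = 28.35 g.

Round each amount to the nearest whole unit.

The original recipe has 330 g of whole-barley flour, so the scaling factor is 825 ÷ 330 = 5/2 = 2.5.
vegetable oil: 0.5 L × 5/2 × 1000 mL/L = 1250 mL
grated parmesan: 40 g × 5/2 ÷ 28.35 g/oz ≈ 4 oz
sour cream: 4/3 cup × 5/2 × 230 g/cup ÷ 28.35 g/oz ≈ 27 oz
milk: 4 tbsp × 5/2 ÷ 16 tbsp/cup × 245 g/cup ≈ 153 g

vegetable oil: 1250 mL; grated parmesan: 4 oz; sour cream: 27 oz; milk: 153 g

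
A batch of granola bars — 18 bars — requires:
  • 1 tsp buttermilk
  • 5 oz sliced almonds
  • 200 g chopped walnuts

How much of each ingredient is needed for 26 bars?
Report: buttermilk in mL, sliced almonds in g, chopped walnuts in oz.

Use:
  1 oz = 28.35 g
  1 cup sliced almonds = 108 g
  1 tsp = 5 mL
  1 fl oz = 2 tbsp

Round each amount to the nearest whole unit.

Scaling factor: 26/18 = 13/9.
buttermilk: 1 tsp × 13/9 × 5 mL/tsp ≈ 7 mL
sliced almonds: 5 oz × 13/9 × 28.35 g/oz ≈ 205 g
chopped walnuts: 200 g × 13/9 ÷ 28.35 g/oz ≈ 10 oz

buttermilk: 7 mL; sliced almonds: 205 g; chopped walnuts: 10 oz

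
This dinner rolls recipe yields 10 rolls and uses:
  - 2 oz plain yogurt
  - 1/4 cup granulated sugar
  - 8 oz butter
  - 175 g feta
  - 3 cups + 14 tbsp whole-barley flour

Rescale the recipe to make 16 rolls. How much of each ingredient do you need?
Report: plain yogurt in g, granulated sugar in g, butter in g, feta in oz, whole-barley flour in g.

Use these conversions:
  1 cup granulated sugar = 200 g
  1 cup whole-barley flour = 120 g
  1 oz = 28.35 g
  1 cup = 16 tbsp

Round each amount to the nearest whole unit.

Scaling factor: 16/10 = 8/5 = 1.6.
plain yogurt: 2 oz × 8/5 × 28.35 g/oz ≈ 91 g
granulated sugar: 0.25 cup × 8/5 × 200 g/cup = 80 g
butter: 8 oz × 8/5 × 28.35 g/oz ≈ 363 g
feta: 175 g × 8/5 ÷ 28.35 g/oz ≈ 10 oz
whole-barley flour: (3 cup + 14 tbsp = 3.875 cup) × 8/5 × 120 g/cup = 744 g

plain yogurt: 91 g; granulated sugar: 80 g; butter: 363 g; feta: 10 oz; whole-barley flour: 744 g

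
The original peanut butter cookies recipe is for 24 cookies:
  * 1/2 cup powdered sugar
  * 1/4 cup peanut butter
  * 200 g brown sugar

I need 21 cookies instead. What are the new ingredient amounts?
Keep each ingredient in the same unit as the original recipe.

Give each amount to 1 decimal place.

Scaling factor: 21/24 = 7/8 = 0.875.
powdered sugar: 0.5 cup × 7/8 ≈ 0.4 cup
peanut butter: 0.25 cup × 7/8 ≈ 0.2 cup
brown sugar: 200 g × 7/8 = 175.0 g

powdered sugar: 0.4 cup; peanut butter: 0.2 cup; brown sugar: 175.0 g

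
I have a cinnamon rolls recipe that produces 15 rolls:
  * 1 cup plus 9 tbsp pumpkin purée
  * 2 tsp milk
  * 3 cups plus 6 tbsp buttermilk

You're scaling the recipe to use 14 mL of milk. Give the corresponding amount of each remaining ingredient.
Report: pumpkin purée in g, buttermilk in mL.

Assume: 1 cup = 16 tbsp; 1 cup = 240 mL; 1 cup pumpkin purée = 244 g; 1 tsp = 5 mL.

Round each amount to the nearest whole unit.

The original recipe has 10 mL of milk, so the scaling factor is 14 ÷ 10 = 7/5 = 1.4.
pumpkin purée: (1 cup + 9 tbsp = 1.5625 cup) × 7/5 × 244 g/cup ≈ 534 g
buttermilk: (3 cup + 6 tbsp = 3.375 cup) × 7/5 × 240 mL/cup = 1134 mL

pumpkin purée: 534 g; buttermilk: 1134 mL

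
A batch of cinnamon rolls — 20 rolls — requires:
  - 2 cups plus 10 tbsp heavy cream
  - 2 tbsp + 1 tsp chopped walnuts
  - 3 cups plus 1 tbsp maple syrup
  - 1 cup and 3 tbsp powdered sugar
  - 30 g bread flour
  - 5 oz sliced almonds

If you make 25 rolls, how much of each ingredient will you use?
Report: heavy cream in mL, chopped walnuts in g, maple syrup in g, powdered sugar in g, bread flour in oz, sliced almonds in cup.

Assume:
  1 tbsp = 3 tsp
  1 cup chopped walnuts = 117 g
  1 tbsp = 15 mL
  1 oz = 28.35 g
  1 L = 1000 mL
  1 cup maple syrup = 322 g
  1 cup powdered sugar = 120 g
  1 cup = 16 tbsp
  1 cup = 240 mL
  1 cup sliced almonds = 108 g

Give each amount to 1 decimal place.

heavy cream: 787.5 mL; chopped walnuts: 21.3 g; maple syrup: 1232.7 g; powdered sugar: 178.1 g; bread flour: 1.3 oz; sliced almonds: 1.6 cup

Scaling factor: 25/20 = 5/4 = 1.25.
heavy cream: (2 cup + 10 tbsp = 2.625 cup) × 5/4 × 240 mL/cup = 787.5 mL
chopped walnuts: (2 tbsp + 1 tsp = 7/3 tbsp) × 5/4 ÷ 16 tbsp/cup × 117 g/cup ≈ 21.3 g
maple syrup: (3 cup + 1 tbsp = 3.0625 cup) × 5/4 × 322 g/cup ≈ 1232.7 g
powdered sugar: (1 cup + 3 tbsp = 1.1875 cup) × 5/4 × 120 g/cup ≈ 178.1 g
bread flour: 30 g × 5/4 ÷ 28.35 g/oz ≈ 1.3 oz
sliced almonds: 5 oz × 5/4 × 28.35 g/oz ÷ 108 g/cup ≈ 1.6 cup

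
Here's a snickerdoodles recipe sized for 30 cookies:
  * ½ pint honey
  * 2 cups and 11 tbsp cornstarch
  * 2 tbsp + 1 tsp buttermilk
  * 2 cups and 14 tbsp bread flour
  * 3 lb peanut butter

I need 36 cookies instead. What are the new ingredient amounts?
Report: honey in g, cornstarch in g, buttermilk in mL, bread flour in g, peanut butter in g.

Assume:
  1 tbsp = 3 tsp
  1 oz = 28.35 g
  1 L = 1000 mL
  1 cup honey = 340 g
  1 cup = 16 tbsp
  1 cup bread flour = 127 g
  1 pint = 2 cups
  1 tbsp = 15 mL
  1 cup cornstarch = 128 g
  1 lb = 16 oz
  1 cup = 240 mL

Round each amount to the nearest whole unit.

Scaling factor: 36/30 = 6/5 = 1.2.
honey: 0.5 pint × 6/5 × 2 cup/pint × 340 g/cup = 408 g
cornstarch: (2 cup + 11 tbsp = 2.6875 cup) × 6/5 × 128 g/cup ≈ 413 g
buttermilk: (2 tbsp + 1 tsp = 7/3 tbsp) × 6/5 × 15 mL/tbsp = 42 mL
bread flour: (2 cup + 14 tbsp = 2.875 cup) × 6/5 × 127 g/cup ≈ 438 g
peanut butter: 3 lb × 6/5 × 16 oz/lb × 28.35 g/oz ≈ 1633 g

honey: 408 g; cornstarch: 413 g; buttermilk: 42 mL; bread flour: 438 g; peanut butter: 1633 g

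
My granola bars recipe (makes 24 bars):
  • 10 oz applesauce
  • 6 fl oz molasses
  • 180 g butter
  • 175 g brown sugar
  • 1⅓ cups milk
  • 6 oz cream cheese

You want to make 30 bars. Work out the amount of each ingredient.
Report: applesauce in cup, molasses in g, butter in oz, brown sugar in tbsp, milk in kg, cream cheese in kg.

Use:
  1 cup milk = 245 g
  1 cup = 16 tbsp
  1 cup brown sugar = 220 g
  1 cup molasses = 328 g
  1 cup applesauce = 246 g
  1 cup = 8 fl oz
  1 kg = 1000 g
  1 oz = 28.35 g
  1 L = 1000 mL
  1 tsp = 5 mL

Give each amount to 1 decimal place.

Scaling factor: 30/24 = 5/4 = 1.25.
applesauce: 10 oz × 5/4 × 28.35 g/oz ÷ 246 g/cup ≈ 1.4 cup
molasses: 6 fl oz × 5/4 ÷ 8 fl oz/cup × 328 g/cup = 307.5 g
butter: 180 g × 5/4 ÷ 28.35 g/oz ≈ 7.9 oz
brown sugar: 175 g × 5/4 ÷ 220 g/cup × 16 tbsp/cup ≈ 15.9 tbsp
milk: 4/3 cup × 5/4 × 245 g/cup ÷ 1000 g/kg ≈ 0.4 kg
cream cheese: 6 oz × 5/4 × 28.35 g/oz ÷ 1000 g/kg ≈ 0.2 kg

applesauce: 1.4 cup; molasses: 307.5 g; butter: 7.9 oz; brown sugar: 15.9 tbsp; milk: 0.4 kg; cream cheese: 0.2 kg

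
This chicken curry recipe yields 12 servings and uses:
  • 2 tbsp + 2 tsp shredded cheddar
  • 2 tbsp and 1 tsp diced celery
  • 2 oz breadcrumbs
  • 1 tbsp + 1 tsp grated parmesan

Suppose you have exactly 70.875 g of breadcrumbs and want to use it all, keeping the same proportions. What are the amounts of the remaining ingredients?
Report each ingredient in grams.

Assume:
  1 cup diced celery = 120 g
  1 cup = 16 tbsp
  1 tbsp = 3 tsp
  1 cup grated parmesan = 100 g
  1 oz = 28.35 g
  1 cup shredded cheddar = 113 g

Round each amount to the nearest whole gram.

shredded cheddar: 24 g; diced celery: 22 g; grated parmesan: 10 g

The original recipe has 56.7 g of breadcrumbs, so the scaling factor is 70.875 ÷ 56.7 = 5/4 = 1.25.
shredded cheddar: (2 tbsp + 2 tsp = 8/3 tbsp) × 5/4 ÷ 16 tbsp/cup × 113 g/cup ≈ 24 g
diced celery: (2 tbsp + 1 tsp = 7/3 tbsp) × 5/4 ÷ 16 tbsp/cup × 120 g/cup ≈ 22 g
grated parmesan: (1 tbsp + 1 tsp = 4/3 tbsp) × 5/4 ÷ 16 tbsp/cup × 100 g/cup ≈ 10 g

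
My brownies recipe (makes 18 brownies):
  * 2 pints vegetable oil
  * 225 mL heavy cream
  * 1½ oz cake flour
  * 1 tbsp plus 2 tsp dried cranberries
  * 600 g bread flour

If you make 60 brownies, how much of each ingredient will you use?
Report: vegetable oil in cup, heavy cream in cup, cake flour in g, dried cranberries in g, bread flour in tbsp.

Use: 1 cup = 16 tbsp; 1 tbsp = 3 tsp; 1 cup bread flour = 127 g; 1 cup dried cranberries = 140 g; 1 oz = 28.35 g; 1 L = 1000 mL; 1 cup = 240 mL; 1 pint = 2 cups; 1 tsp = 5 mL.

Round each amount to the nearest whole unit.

Scaling factor: 60/18 = 10/3.
vegetable oil: 2 pint × 10/3 × 2 cup/pint ≈ 13 cup
heavy cream: 225 mL × 10/3 ÷ 240 mL/cup ≈ 3 cup
cake flour: 1.5 oz × 10/3 × 28.35 g/oz ≈ 142 g
dried cranberries: (1 tbsp + 2 tsp = 5/3 tbsp) × 10/3 ÷ 16 tbsp/cup × 140 g/cup ≈ 49 g
bread flour: 600 g × 10/3 ÷ 127 g/cup × 16 tbsp/cup ≈ 252 tbsp

vegetable oil: 13 cup; heavy cream: 3 cup; cake flour: 142 g; dried cranberries: 49 g; bread flour: 252 tbsp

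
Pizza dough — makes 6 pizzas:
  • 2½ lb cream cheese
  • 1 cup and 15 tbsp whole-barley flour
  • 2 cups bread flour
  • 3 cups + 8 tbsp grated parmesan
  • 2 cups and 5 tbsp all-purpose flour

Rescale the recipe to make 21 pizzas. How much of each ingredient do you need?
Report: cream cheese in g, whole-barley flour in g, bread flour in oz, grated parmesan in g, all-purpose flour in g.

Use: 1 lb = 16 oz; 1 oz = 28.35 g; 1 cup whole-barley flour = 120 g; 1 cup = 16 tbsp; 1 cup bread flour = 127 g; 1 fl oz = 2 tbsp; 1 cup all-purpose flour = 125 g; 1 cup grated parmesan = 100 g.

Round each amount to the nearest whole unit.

Scaling factor: 21/6 = 7/2 = 3.5.
cream cheese: 2.5 lb × 7/2 × 16 oz/lb × 28.35 g/oz = 3969 g
whole-barley flour: (1 cup + 15 tbsp = 1.9375 cup) × 7/2 × 120 g/cup ≈ 814 g
bread flour: 2 cup × 7/2 × 127 g/cup ÷ 28.35 g/oz ≈ 31 oz
grated parmesan: (3 cup + 8 tbsp = 3.5 cup) × 7/2 × 100 g/cup = 1225 g
all-purpose flour: (2 cup + 5 tbsp = 2.3125 cup) × 7/2 × 125 g/cup ≈ 1012 g

cream cheese: 3969 g; whole-barley flour: 814 g; bread flour: 31 oz; grated parmesan: 1225 g; all-purpose flour: 1012 g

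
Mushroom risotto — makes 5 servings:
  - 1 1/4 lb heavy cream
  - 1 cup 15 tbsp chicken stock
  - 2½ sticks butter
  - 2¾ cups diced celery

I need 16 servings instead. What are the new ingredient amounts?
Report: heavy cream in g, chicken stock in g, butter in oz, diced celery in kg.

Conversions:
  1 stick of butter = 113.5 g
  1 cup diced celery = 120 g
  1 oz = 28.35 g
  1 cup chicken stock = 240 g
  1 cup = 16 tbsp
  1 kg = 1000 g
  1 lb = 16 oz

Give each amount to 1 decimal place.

Scaling factor: 16/5 = 3.2.
heavy cream: 1.25 lb × 16/5 × 16 oz/lb × 28.35 g/oz = 1814.4 g
chicken stock: (1 cup + 15 tbsp = 1.9375 cup) × 16/5 × 240 g/cup = 1488.0 g
butter: 2.5 stick × 16/5 × 113.5 g/stick ÷ 28.35 g/oz ≈ 32.0 oz
diced celery: 2.75 cup × 16/5 × 120 g/cup ÷ 1000 g/kg ≈ 1.1 kg

heavy cream: 1814.4 g; chicken stock: 1488.0 g; butter: 32.0 oz; diced celery: 1.1 kg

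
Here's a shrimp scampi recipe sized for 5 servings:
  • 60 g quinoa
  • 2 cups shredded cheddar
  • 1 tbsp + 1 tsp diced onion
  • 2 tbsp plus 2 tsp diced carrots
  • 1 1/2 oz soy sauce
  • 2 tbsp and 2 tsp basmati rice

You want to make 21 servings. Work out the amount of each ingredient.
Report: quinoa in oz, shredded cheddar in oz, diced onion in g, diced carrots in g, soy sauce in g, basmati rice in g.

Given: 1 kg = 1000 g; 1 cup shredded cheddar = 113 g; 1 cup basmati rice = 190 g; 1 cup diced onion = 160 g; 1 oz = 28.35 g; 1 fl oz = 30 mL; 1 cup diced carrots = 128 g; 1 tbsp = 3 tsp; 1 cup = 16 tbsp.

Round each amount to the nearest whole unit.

Scaling factor: 21/5 = 4.2.
quinoa: 60 g × 21/5 ÷ 28.35 g/oz ≈ 9 oz
shredded cheddar: 2 cup × 21/5 × 113 g/cup ÷ 28.35 g/oz ≈ 33 oz
diced onion: (1 tbsp + 1 tsp = 4/3 tbsp) × 21/5 ÷ 16 tbsp/cup × 160 g/cup = 56 g
diced carrots: (2 tbsp + 2 tsp = 8/3 tbsp) × 21/5 ÷ 16 tbsp/cup × 128 g/cup ≈ 90 g
soy sauce: 1.5 oz × 21/5 × 28.35 g/oz ≈ 179 g
basmati rice: (2 tbsp + 2 tsp = 8/3 tbsp) × 21/5 ÷ 16 tbsp/cup × 190 g/cup = 133 g

quinoa: 9 oz; shredded cheddar: 33 oz; diced onion: 56 g; diced carrots: 90 g; soy sauce: 179 g; basmati rice: 133 g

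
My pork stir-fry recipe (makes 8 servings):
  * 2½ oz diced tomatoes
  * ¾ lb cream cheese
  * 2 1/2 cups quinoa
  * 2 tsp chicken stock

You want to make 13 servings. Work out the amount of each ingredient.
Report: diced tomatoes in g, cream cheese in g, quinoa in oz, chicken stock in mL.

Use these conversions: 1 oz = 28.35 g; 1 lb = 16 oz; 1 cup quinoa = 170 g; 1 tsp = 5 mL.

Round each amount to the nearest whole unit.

diced tomatoes: 115 g; cream cheese: 553 g; quinoa: 24 oz; chicken stock: 16 mL

Scaling factor: 13/8 = 1.625.
diced tomatoes: 2.5 oz × 13/8 × 28.35 g/oz ≈ 115 g
cream cheese: 0.75 lb × 13/8 × 16 oz/lb × 28.35 g/oz ≈ 553 g
quinoa: 2.5 cup × 13/8 × 170 g/cup ÷ 28.35 g/oz ≈ 24 oz
chicken stock: 2 tsp × 13/8 × 5 mL/tsp ≈ 16 mL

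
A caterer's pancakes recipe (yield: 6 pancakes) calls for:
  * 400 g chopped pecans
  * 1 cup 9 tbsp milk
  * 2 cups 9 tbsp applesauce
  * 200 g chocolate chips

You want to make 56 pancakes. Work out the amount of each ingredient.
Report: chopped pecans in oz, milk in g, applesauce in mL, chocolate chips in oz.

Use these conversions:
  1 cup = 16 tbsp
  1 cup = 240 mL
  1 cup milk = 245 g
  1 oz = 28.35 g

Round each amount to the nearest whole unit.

Scaling factor: 56/6 = 28/3.
chopped pecans: 400 g × 28/3 ÷ 28.35 g/oz ≈ 132 oz
milk: (1 cup + 9 tbsp = 1.5625 cup) × 28/3 × 245 g/cup ≈ 3573 g
applesauce: (2 cup + 9 tbsp = 2.5625 cup) × 28/3 × 240 mL/cup = 5740 mL
chocolate chips: 200 g × 28/3 ÷ 28.35 g/oz ≈ 66 oz

chopped pecans: 132 oz; milk: 3573 g; applesauce: 5740 mL; chocolate chips: 66 oz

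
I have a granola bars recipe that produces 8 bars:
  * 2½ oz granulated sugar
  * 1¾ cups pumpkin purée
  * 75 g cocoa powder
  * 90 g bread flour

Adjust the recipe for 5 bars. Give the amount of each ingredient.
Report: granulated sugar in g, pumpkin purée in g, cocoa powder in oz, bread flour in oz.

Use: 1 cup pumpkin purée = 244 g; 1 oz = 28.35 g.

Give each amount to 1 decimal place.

granulated sugar: 44.3 g; pumpkin purée: 266.9 g; cocoa powder: 1.7 oz; bread flour: 2.0 oz

Scaling factor: 5/8 = 0.625.
granulated sugar: 2.5 oz × 5/8 × 28.35 g/oz ≈ 44.3 g
pumpkin purée: 1.75 cup × 5/8 × 244 g/cup ≈ 266.9 g
cocoa powder: 75 g × 5/8 ÷ 28.35 g/oz ≈ 1.7 oz
bread flour: 90 g × 5/8 ÷ 28.35 g/oz ≈ 2.0 oz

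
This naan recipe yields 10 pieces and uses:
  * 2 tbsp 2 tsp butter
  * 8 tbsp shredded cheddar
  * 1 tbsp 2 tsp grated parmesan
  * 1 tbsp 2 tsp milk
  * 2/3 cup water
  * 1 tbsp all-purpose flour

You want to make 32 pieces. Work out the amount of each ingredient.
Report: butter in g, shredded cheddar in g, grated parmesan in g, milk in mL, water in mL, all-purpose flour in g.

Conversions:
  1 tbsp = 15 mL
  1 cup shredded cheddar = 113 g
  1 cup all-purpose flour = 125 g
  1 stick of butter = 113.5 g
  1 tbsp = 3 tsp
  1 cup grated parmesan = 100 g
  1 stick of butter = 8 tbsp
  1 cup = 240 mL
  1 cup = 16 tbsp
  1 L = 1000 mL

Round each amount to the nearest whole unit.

butter: 121 g; shredded cheddar: 181 g; grated parmesan: 33 g; milk: 80 mL; water: 512 mL; all-purpose flour: 25 g

Scaling factor: 32/10 = 16/5 = 3.2.
butter: (2 tbsp + 2 tsp = 8/3 tbsp) × 16/5 ÷ 8 tbsp/stick × 113.5 g/stick ≈ 121 g
shredded cheddar: 8 tbsp × 16/5 ÷ 16 tbsp/cup × 113 g/cup ≈ 181 g
grated parmesan: (1 tbsp + 2 tsp = 5/3 tbsp) × 16/5 ÷ 16 tbsp/cup × 100 g/cup ≈ 33 g
milk: (1 tbsp + 2 tsp = 5/3 tbsp) × 16/5 × 15 mL/tbsp = 80 mL
water: 2/3 cup × 16/5 × 240 mL/cup = 512 mL
all-purpose flour: 1 tbsp × 16/5 ÷ 16 tbsp/cup × 125 g/cup = 25 g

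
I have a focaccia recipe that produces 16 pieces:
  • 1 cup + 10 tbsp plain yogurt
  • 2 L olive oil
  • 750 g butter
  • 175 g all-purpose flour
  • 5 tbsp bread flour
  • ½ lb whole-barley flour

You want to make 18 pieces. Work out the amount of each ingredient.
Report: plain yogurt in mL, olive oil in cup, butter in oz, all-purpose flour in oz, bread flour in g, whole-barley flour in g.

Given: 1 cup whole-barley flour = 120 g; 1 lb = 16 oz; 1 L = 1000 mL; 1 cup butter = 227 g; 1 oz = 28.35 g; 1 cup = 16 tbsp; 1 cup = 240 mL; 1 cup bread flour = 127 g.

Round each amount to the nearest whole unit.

plain yogurt: 439 mL; olive oil: 9 cup; butter: 30 oz; all-purpose flour: 7 oz; bread flour: 45 g; whole-barley flour: 255 g

Scaling factor: 18/16 = 9/8 = 1.125.
plain yogurt: (1 cup + 10 tbsp = 1.625 cup) × 9/8 × 240 mL/cup ≈ 439 mL
olive oil: 2 L × 9/8 × 1000 mL/L ÷ 240 mL/cup ≈ 9 cup
butter: 750 g × 9/8 ÷ 28.35 g/oz ≈ 30 oz
all-purpose flour: 175 g × 9/8 ÷ 28.35 g/oz ≈ 7 oz
bread flour: 5 tbsp × 9/8 ÷ 16 tbsp/cup × 127 g/cup ≈ 45 g
whole-barley flour: 0.5 lb × 9/8 × 16 oz/lb × 28.35 g/oz ≈ 255 g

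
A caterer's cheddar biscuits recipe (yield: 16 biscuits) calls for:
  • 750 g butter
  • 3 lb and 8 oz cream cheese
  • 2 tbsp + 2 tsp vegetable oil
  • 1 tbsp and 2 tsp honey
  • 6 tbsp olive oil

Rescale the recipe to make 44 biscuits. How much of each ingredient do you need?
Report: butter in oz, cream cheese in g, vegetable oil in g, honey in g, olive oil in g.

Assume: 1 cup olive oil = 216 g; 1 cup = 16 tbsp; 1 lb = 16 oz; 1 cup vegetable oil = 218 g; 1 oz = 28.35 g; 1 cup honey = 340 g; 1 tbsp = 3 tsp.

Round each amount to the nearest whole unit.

Scaling factor: 44/16 = 11/4 = 2.75.
butter: 750 g × 11/4 ÷ 28.35 g/oz ≈ 73 oz
cream cheese: (3 lb + 8 oz = 3.5 lb) × 11/4 × 16 oz/lb × 28.35 g/oz ≈ 4366 g
vegetable oil: (2 tbsp + 2 tsp = 8/3 tbsp) × 11/4 ÷ 16 tbsp/cup × 218 g/cup ≈ 100 g
honey: (1 tbsp + 2 tsp = 5/3 tbsp) × 11/4 ÷ 16 tbsp/cup × 340 g/cup ≈ 97 g
olive oil: 6 tbsp × 11/4 ÷ 16 tbsp/cup × 216 g/cup ≈ 223 g

butter: 73 oz; cream cheese: 4366 g; vegetable oil: 100 g; honey: 97 g; olive oil: 223 g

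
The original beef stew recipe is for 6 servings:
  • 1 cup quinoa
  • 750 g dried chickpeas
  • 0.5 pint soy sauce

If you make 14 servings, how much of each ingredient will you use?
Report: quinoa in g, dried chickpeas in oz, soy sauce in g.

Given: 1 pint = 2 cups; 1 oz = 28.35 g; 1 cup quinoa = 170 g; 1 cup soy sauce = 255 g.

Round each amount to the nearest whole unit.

Scaling factor: 14/6 = 7/3.
quinoa: 1 cup × 7/3 × 170 g/cup ≈ 397 g
dried chickpeas: 750 g × 7/3 ÷ 28.35 g/oz ≈ 62 oz
soy sauce: 0.5 pint × 7/3 × 2 cup/pint × 255 g/cup = 595 g

quinoa: 397 g; dried chickpeas: 62 oz; soy sauce: 595 g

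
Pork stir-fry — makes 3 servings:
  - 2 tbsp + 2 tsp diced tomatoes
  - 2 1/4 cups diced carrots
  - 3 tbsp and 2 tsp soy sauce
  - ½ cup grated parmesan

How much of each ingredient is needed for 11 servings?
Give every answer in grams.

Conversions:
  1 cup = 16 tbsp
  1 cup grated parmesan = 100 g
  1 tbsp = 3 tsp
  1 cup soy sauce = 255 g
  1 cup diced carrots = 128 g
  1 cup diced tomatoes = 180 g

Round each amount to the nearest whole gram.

diced tomatoes: 110 g; diced carrots: 1056 g; soy sauce: 214 g; grated parmesan: 183 g

Scaling factor: 11/3.
diced tomatoes: (2 tbsp + 2 tsp = 8/3 tbsp) × 11/3 ÷ 16 tbsp/cup × 180 g/cup = 110 g
diced carrots: 2.25 cup × 11/3 × 128 g/cup = 1056 g
soy sauce: (3 tbsp + 2 tsp = 11/3 tbsp) × 11/3 ÷ 16 tbsp/cup × 255 g/cup ≈ 214 g
grated parmesan: 0.5 cup × 11/3 × 100 g/cup ≈ 183 g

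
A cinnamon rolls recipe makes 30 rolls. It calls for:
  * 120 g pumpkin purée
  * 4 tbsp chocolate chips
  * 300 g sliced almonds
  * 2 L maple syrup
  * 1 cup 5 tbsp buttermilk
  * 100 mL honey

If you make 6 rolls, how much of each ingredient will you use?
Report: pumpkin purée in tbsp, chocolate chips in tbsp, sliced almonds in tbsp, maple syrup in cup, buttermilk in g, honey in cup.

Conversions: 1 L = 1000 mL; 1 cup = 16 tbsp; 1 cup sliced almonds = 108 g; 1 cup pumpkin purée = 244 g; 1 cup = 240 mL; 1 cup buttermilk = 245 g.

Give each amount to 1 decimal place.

pumpkin purée: 1.6 tbsp; chocolate chips: 0.8 tbsp; sliced almonds: 8.9 tbsp; maple syrup: 1.7 cup; buttermilk: 64.3 g; honey: 0.1 cup

Scaling factor: 6/30 = 1/5 = 0.2.
pumpkin purée: 120 g × 1/5 ÷ 244 g/cup × 16 tbsp/cup ≈ 1.6 tbsp
chocolate chips: 4 tbsp × 1/5 = 0.8 tbsp
sliced almonds: 300 g × 1/5 ÷ 108 g/cup × 16 tbsp/cup ≈ 8.9 tbsp
maple syrup: 2 L × 1/5 × 1000 mL/L ÷ 240 mL/cup ≈ 1.7 cup
buttermilk: (1 cup + 5 tbsp = 1.3125 cup) × 1/5 × 245 g/cup ≈ 64.3 g
honey: 100 mL × 1/5 ÷ 240 mL/cup ≈ 0.1 cup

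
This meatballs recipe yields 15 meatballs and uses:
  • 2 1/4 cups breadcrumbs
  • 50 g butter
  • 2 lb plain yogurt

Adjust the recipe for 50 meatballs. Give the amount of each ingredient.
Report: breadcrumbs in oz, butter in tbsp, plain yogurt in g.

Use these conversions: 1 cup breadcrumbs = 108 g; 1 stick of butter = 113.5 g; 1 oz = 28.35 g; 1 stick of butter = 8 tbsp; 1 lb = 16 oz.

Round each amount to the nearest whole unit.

breadcrumbs: 29 oz; butter: 12 tbsp; plain yogurt: 3024 g

Scaling factor: 50/15 = 10/3.
breadcrumbs: 2.25 cup × 10/3 × 108 g/cup ÷ 28.35 g/oz ≈ 29 oz
butter: 50 g × 10/3 ÷ 113.5 g/stick × 8 tbsp/stick ≈ 12 tbsp
plain yogurt: 2 lb × 10/3 × 16 oz/lb × 28.35 g/oz = 3024 g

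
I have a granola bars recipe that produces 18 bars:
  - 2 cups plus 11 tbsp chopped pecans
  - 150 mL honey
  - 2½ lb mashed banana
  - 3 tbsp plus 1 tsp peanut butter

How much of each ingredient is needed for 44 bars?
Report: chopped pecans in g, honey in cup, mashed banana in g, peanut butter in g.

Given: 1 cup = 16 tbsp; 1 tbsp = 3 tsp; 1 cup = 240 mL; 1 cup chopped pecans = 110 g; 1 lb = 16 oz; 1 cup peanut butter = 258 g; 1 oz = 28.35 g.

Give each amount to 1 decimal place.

Scaling factor: 44/18 = 22/9.
chopped pecans: (2 cup + 11 tbsp = 2.6875 cup) × 22/9 × 110 g/cup ≈ 722.6 g
honey: 150 mL × 22/9 ÷ 240 mL/cup ≈ 1.5 cup
mashed banana: 2.5 lb × 22/9 × 16 oz/lb × 28.35 g/oz = 2772.0 g
peanut butter: (3 tbsp + 1 tsp = 10/3 tbsp) × 22/9 ÷ 16 tbsp/cup × 258 g/cup ≈ 131.4 g

chopped pecans: 722.6 g; honey: 1.5 cup; mashed banana: 2772.0 g; peanut butter: 131.4 g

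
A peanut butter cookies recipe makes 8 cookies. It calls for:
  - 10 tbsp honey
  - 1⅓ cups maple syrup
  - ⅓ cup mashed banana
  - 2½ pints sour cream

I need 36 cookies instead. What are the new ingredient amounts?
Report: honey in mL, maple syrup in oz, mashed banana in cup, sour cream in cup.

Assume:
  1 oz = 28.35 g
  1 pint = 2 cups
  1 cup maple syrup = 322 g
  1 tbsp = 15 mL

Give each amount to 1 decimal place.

honey: 675.0 mL; maple syrup: 68.1 oz; mashed banana: 1.5 cup; sour cream: 22.5 cup

Scaling factor: 36/8 = 9/2 = 4.5.
honey: 10 tbsp × 9/2 × 15 mL/tbsp = 675.0 mL
maple syrup: 4/3 cup × 9/2 × 322 g/cup ÷ 28.35 g/oz ≈ 68.1 oz
mashed banana: 1/3 cup × 9/2 = 1.5 cup
sour cream: 2.5 pint × 9/2 × 2 cup/pint = 22.5 cup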